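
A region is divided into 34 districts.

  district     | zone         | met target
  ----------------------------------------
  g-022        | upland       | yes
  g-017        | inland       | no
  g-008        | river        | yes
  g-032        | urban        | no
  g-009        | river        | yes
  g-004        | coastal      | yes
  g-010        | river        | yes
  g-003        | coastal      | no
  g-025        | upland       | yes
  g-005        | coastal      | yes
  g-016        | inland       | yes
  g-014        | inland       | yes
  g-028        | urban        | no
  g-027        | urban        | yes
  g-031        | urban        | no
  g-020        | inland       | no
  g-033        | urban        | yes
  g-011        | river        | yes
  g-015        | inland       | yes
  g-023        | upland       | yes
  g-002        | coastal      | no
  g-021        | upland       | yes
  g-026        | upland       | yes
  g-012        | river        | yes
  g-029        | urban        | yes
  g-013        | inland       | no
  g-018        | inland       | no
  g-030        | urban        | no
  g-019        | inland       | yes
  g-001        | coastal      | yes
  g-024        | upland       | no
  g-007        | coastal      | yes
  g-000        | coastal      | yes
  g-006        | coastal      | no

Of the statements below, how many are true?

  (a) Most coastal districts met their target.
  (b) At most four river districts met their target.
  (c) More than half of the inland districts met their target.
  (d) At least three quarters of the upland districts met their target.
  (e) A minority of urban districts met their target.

3

(a) coastal: |A| = 8, |A ∩ B| = 5; needs |A ∩ B| > |A ∖ B| — true.
(b) river: |A| = 5, |A ∩ B| = 5; needs |A ∩ B| ≤ 4 — false.
(c) inland: |A| = 8, |A ∩ B| = 4; needs |A ∩ B| > |A ∖ B| — false.
(d) upland: |A| = 6, |A ∩ B| = 5; needs |A ∩ B| / |A| ≥ 3/4 — true.
(e) urban: |A| = 7, |A ∩ B| = 3; needs |A ∩ B| < |A ∖ B| — true.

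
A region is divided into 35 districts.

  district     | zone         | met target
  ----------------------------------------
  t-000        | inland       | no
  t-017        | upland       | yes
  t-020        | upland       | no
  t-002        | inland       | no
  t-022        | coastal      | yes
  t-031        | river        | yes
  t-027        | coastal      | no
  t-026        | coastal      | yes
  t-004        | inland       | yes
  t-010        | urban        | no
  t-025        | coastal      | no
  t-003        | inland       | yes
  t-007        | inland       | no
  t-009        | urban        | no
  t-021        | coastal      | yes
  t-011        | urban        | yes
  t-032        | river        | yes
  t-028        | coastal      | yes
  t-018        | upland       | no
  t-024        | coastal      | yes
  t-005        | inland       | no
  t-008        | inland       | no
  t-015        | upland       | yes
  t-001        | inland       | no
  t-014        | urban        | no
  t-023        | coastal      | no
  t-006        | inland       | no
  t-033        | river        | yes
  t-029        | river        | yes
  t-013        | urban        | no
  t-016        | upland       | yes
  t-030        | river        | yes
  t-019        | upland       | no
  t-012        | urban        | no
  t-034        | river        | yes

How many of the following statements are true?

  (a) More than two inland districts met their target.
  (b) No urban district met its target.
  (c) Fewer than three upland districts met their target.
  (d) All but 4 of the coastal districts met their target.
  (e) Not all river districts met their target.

0

(a) inland: |A| = 9, |A ∩ B| = 2; needs |A ∩ B| > 2 — false.
(b) urban: |A| = 6, |A ∩ B| = 1; needs A ∩ B = ∅ (|A ∩ B| = 0) — false.
(c) upland: |A| = 6, |A ∩ B| = 3; needs |A ∩ B| < 3 — false.
(d) coastal: |A| = 8, |A ∩ B| = 5; needs |A ∖ B| = 4 — false.
(e) river: |A| = 6, |A ∩ B| = 6; needs A ⊄ B (|A ∖ B| ≥ 1) — false.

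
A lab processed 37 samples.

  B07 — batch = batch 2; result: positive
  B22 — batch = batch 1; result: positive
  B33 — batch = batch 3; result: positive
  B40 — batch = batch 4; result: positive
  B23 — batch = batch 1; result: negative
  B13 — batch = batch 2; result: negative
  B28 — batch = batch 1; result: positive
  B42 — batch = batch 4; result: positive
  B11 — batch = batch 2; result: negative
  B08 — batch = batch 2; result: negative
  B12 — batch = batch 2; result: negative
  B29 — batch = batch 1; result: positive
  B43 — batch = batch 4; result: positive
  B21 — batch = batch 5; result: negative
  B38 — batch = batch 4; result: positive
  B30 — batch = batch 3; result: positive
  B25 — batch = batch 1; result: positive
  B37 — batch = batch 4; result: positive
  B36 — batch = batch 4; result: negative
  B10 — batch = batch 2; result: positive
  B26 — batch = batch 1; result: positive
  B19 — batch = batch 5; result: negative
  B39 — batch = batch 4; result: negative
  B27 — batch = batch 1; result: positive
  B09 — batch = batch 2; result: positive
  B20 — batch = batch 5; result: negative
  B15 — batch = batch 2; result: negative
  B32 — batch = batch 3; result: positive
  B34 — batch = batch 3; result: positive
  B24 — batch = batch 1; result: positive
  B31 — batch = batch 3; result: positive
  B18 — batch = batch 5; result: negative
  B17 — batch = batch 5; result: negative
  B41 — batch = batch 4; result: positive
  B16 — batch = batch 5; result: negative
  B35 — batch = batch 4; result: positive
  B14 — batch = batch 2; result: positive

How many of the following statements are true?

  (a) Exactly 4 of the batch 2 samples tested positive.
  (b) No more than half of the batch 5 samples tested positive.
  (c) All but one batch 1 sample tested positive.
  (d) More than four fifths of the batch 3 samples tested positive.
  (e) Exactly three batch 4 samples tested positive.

(a) batch 2: |A| = 9, |A ∩ B| = 4; needs |A ∩ B| = 4 — true.
(b) batch 5: |A| = 6, |A ∩ B| = 0; needs |A ∩ B| ≤ |A ∖ B| — true.
(c) batch 1: |A| = 8, |A ∩ B| = 7; needs |A ∖ B| = 1 — true.
(d) batch 3: |A| = 5, |A ∩ B| = 5; needs |A ∩ B| / |A| > 4/5 — true.
(e) batch 4: |A| = 9, |A ∩ B| = 7; needs |A ∩ B| = 3 — false.

4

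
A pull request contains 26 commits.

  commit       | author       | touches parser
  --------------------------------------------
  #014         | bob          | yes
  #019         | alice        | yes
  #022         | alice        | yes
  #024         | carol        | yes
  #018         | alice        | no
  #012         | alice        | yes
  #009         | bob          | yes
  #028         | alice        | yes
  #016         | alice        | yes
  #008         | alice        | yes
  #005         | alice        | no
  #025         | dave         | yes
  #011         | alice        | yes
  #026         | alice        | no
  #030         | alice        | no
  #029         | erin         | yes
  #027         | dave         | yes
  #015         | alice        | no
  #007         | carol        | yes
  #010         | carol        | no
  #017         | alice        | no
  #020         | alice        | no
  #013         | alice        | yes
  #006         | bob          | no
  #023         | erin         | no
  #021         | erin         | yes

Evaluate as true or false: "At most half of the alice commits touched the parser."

False

'At most half of the alice commits touched the parser' holds iff |A ∩ B| ≤ |A ∖ B|.
|A| = 15, |A ∩ B| = 8, |A ∖ B| = 7.
8 > 7, so the statement is false.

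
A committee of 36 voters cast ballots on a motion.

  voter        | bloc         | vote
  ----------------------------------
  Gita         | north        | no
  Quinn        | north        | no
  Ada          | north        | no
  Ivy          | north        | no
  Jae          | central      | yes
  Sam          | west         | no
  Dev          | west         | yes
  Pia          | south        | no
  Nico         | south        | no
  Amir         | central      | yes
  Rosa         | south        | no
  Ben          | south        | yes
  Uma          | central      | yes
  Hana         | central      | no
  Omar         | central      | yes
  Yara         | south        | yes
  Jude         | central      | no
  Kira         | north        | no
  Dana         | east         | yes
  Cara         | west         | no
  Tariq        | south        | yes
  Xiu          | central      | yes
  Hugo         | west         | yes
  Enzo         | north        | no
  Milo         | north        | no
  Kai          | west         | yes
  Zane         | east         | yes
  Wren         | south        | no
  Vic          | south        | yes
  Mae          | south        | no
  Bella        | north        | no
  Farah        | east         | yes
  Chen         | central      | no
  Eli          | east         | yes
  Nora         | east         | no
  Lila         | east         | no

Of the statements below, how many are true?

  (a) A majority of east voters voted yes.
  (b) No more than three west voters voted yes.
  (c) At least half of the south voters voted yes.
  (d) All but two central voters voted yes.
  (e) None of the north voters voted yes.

(a) east: |A| = 6, |A ∩ B| = 4; needs |A ∩ B| > |A ∖ B| — true.
(b) west: |A| = 5, |A ∩ B| = 3; needs |A ∩ B| ≤ 3 — true.
(c) south: |A| = 9, |A ∩ B| = 4; needs |A ∩ B| ≥ |A ∖ B| — false.
(d) central: |A| = 8, |A ∩ B| = 5; needs |A ∖ B| = 2 — false.
(e) north: |A| = 8, |A ∩ B| = 0; needs A ∩ B = ∅ (|A ∩ B| = 0) — true.

3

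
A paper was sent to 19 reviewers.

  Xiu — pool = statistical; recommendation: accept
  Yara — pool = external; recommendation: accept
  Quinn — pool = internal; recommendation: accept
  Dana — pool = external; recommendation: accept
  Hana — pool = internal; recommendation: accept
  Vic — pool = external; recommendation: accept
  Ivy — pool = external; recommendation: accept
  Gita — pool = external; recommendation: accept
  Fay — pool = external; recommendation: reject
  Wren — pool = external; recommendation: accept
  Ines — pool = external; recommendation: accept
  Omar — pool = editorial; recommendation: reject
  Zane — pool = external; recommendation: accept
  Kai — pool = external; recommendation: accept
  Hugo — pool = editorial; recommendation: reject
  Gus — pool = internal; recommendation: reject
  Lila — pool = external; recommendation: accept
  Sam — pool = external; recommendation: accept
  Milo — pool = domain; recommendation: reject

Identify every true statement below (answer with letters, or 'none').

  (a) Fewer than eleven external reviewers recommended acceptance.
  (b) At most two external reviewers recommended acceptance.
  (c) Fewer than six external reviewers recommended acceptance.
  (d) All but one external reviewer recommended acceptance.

(d)

|A| = 12, |A ∩ B| = 11, |A ∖ B| = 1.
(a) |A ∩ B| < 11: fails.
(b) |A ∩ B| ≤ 2: fails.
(c) |A ∩ B| < 6: fails.
(d) |A ∖ B| = 1: holds.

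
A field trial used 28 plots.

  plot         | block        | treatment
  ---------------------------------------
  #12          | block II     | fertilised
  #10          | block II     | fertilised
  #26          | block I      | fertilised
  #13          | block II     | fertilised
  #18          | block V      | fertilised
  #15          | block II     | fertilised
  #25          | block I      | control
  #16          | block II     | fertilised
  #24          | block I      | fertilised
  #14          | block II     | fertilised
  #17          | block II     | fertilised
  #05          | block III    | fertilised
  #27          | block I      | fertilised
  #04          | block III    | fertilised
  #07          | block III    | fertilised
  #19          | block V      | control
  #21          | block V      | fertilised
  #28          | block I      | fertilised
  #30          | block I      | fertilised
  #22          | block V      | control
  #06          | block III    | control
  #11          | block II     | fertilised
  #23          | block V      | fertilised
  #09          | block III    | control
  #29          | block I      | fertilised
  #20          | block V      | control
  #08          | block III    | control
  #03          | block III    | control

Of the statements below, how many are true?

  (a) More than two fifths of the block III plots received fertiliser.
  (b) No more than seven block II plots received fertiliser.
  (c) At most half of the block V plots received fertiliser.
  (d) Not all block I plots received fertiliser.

(a) block III: |A| = 7, |A ∩ B| = 3; needs |A ∩ B| / |A| > 2/5 — true.
(b) block II: |A| = 8, |A ∩ B| = 8; needs |A ∩ B| ≤ 7 — false.
(c) block V: |A| = 6, |A ∩ B| = 3; needs |A ∩ B| ≤ |A ∖ B| — true.
(d) block I: |A| = 7, |A ∩ B| = 6; needs A ⊄ B (|A ∖ B| ≥ 1) — true.

3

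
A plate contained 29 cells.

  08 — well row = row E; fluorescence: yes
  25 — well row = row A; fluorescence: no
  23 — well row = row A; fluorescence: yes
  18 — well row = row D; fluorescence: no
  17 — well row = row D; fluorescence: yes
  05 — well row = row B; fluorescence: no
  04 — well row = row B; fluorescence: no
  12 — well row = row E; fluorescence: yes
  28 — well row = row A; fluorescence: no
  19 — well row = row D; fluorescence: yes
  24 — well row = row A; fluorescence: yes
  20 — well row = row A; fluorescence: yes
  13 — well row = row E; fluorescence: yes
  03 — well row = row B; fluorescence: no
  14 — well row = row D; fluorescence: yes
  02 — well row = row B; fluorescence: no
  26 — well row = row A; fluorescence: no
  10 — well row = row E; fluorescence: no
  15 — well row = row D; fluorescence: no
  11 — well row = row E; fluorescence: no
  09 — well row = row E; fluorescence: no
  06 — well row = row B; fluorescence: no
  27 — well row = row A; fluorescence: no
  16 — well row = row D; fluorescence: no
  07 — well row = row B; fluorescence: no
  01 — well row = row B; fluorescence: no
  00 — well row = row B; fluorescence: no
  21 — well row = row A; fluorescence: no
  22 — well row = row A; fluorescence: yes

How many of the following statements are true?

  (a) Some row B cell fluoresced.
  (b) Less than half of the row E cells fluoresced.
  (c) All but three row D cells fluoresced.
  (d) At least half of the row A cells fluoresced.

1

(a) row B: |A| = 8, |A ∩ B| = 0; needs A ∩ B ≠ ∅ (|A ∩ B| ≥ 1) — false.
(b) row E: |A| = 6, |A ∩ B| = 3; needs |A ∩ B| < |A ∖ B| — false.
(c) row D: |A| = 6, |A ∩ B| = 3; needs |A ∖ B| = 3 — true.
(d) row A: |A| = 9, |A ∩ B| = 4; needs |A ∩ B| ≥ |A ∖ B| — false.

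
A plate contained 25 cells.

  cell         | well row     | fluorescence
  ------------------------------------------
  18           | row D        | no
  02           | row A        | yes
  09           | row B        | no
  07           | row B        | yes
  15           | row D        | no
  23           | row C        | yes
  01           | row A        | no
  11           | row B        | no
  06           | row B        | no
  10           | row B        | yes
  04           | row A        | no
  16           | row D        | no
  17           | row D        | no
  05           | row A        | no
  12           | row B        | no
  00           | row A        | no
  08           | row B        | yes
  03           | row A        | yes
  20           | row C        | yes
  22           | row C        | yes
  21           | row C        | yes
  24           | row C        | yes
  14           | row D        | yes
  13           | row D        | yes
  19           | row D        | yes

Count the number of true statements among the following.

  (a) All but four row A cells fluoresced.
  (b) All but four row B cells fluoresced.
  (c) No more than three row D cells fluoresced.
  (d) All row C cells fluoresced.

4

(a) row A: |A| = 6, |A ∩ B| = 2; needs |A ∖ B| = 4 — true.
(b) row B: |A| = 7, |A ∩ B| = 3; needs |A ∖ B| = 4 — true.
(c) row D: |A| = 7, |A ∩ B| = 3; needs |A ∩ B| ≤ 3 — true.
(d) row C: |A| = 5, |A ∩ B| = 5; needs A ⊆ B, i.e. every element of A is in B (|A ∖ B| = 0) — true.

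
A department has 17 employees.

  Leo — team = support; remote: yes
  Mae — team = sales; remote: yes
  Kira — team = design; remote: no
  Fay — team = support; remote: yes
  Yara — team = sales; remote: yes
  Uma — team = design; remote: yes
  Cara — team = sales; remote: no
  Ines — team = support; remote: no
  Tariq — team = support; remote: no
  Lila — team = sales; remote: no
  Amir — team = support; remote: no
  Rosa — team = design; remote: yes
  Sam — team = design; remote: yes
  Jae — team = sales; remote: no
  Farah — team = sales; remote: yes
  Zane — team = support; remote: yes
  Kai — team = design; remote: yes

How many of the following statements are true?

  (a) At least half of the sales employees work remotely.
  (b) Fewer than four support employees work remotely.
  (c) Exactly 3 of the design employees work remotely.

(a) sales: |A| = 6, |A ∩ B| = 3; needs |A ∩ B| ≥ |A ∖ B| — true.
(b) support: |A| = 6, |A ∩ B| = 3; needs |A ∩ B| < 4 — true.
(c) design: |A| = 5, |A ∩ B| = 4; needs |A ∩ B| = 3 — false.

2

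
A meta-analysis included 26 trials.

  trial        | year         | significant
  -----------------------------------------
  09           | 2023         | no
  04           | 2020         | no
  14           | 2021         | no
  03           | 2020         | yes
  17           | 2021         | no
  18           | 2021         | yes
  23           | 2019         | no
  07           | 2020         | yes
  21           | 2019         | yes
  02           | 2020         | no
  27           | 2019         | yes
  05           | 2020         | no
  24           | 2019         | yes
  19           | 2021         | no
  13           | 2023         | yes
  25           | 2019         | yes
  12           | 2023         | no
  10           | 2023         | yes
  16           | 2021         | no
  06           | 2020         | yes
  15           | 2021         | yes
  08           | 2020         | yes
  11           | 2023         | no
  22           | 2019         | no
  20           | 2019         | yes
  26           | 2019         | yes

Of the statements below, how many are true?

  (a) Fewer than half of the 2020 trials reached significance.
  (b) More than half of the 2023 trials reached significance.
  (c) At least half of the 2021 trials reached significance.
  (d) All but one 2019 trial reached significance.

0

(a) 2020: |A| = 7, |A ∩ B| = 4; needs |A ∩ B| < |A ∖ B| — false.
(b) 2023: |A| = 5, |A ∩ B| = 2; needs |A ∩ B| > |A ∖ B| — false.
(c) 2021: |A| = 6, |A ∩ B| = 2; needs |A ∩ B| ≥ |A ∖ B| — false.
(d) 2019: |A| = 8, |A ∩ B| = 6; needs |A ∖ B| = 1 — false.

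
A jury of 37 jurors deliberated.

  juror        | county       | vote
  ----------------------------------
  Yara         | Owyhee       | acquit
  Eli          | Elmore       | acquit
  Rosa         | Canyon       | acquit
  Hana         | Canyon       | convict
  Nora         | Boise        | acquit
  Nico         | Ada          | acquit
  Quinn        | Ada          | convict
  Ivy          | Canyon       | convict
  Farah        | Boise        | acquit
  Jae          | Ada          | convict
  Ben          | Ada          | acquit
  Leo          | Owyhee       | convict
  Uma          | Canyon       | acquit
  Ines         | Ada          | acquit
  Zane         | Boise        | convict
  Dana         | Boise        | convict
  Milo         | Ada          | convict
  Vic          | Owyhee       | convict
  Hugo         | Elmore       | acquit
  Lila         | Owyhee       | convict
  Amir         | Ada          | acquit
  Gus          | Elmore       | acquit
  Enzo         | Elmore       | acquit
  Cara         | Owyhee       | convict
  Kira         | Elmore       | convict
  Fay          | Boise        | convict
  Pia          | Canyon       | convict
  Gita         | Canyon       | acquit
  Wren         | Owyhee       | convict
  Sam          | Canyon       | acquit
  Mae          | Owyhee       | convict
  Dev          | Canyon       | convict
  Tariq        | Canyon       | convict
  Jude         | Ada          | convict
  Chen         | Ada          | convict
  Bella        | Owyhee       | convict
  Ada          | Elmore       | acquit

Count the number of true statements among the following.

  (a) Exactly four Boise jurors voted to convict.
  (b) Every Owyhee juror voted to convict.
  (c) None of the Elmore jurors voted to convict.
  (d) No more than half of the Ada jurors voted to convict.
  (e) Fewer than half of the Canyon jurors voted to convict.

(a) Boise: |A| = 5, |A ∩ B| = 3; needs |A ∩ B| = 4 — false.
(b) Owyhee: |A| = 8, |A ∩ B| = 7; needs A ⊆ B, i.e. every element of A is in B (|A ∖ B| = 0) — false.
(c) Elmore: |A| = 6, |A ∩ B| = 1; needs A ∩ B = ∅ (|A ∩ B| = 0) — false.
(d) Ada: |A| = 9, |A ∩ B| = 5; needs |A ∩ B| ≤ |A ∖ B| — false.
(e) Canyon: |A| = 9, |A ∩ B| = 5; needs |A ∩ B| < |A ∖ B| — false.

0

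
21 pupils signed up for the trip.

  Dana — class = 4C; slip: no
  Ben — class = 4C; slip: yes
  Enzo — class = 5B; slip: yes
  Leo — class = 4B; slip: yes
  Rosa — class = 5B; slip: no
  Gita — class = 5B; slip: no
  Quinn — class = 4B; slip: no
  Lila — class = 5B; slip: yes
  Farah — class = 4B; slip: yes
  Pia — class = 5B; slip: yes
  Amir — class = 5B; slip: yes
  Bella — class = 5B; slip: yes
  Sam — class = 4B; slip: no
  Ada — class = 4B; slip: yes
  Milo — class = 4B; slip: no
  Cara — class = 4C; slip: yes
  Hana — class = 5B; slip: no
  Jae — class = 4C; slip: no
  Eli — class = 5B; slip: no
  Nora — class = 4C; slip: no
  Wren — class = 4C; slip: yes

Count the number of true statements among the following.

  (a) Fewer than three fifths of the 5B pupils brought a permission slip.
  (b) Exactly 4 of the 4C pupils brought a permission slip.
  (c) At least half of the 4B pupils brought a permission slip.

2

(a) 5B: |A| = 9, |A ∩ B| = 5; needs |A ∩ B| / |A| < 3/5 — true.
(b) 4C: |A| = 6, |A ∩ B| = 3; needs |A ∩ B| = 4 — false.
(c) 4B: |A| = 6, |A ∩ B| = 3; needs |A ∩ B| ≥ |A ∖ B| — true.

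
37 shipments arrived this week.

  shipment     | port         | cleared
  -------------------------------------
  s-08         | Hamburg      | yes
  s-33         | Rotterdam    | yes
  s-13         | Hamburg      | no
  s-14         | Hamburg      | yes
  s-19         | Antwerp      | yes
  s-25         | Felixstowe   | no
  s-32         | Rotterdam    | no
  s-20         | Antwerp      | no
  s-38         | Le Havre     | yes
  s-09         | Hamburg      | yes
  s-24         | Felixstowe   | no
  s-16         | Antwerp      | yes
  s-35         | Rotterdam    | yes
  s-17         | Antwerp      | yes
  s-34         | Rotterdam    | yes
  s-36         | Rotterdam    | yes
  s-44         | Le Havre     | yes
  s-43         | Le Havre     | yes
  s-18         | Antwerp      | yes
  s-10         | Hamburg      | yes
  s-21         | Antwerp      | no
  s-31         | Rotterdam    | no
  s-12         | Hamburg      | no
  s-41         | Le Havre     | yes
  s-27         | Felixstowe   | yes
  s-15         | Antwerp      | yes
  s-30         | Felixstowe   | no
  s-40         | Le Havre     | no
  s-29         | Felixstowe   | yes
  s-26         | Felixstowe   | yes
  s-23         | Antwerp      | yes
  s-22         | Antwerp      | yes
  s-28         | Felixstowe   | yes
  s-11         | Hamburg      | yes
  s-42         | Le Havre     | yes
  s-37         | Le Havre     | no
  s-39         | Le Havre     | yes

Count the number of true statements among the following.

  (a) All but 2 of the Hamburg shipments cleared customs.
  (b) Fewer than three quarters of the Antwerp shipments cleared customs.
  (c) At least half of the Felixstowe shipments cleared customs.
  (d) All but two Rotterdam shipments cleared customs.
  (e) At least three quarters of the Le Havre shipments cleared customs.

(a) Hamburg: |A| = 7, |A ∩ B| = 5; needs |A ∖ B| = 2 — true.
(b) Antwerp: |A| = 9, |A ∩ B| = 7; needs |A ∩ B| / |A| < 3/4 — false.
(c) Felixstowe: |A| = 7, |A ∩ B| = 4; needs |A ∩ B| ≥ |A ∖ B| — true.
(d) Rotterdam: |A| = 6, |A ∩ B| = 4; needs |A ∖ B| = 2 — true.
(e) Le Havre: |A| = 8, |A ∩ B| = 6; needs |A ∩ B| / |A| ≥ 3/4 — true.

4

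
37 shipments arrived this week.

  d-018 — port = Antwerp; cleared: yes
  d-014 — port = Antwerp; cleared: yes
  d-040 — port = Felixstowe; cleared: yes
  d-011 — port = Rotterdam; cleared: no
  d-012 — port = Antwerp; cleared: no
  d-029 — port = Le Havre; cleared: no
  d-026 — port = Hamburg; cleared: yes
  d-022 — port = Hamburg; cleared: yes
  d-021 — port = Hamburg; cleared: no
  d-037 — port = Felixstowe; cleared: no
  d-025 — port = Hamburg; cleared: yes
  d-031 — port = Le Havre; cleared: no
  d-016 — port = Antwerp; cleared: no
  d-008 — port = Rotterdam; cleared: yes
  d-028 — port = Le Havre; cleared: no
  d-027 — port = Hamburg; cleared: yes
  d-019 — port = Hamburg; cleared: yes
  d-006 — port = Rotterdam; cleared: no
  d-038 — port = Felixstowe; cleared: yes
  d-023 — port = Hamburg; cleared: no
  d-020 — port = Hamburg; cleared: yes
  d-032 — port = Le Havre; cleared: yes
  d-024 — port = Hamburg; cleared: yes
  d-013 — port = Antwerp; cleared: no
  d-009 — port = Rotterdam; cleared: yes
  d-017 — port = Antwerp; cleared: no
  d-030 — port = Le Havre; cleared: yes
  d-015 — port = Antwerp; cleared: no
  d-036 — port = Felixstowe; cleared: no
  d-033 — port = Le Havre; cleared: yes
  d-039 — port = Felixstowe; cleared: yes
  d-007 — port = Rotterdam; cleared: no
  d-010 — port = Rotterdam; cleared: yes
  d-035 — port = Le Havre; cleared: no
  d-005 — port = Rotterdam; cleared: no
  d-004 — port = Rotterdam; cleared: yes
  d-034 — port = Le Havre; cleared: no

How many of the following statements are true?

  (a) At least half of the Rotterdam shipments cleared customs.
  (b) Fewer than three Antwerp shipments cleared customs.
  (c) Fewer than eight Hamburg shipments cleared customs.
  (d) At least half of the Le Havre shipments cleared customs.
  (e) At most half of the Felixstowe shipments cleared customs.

(a) Rotterdam: |A| = 8, |A ∩ B| = 4; needs |A ∩ B| ≥ |A ∖ B| — true.
(b) Antwerp: |A| = 7, |A ∩ B| = 2; needs |A ∩ B| < 3 — true.
(c) Hamburg: |A| = 9, |A ∩ B| = 7; needs |A ∩ B| < 8 — true.
(d) Le Havre: |A| = 8, |A ∩ B| = 3; needs |A ∩ B| ≥ |A ∖ B| — false.
(e) Felixstowe: |A| = 5, |A ∩ B| = 3; needs |A ∩ B| ≤ |A ∖ B| — false.

3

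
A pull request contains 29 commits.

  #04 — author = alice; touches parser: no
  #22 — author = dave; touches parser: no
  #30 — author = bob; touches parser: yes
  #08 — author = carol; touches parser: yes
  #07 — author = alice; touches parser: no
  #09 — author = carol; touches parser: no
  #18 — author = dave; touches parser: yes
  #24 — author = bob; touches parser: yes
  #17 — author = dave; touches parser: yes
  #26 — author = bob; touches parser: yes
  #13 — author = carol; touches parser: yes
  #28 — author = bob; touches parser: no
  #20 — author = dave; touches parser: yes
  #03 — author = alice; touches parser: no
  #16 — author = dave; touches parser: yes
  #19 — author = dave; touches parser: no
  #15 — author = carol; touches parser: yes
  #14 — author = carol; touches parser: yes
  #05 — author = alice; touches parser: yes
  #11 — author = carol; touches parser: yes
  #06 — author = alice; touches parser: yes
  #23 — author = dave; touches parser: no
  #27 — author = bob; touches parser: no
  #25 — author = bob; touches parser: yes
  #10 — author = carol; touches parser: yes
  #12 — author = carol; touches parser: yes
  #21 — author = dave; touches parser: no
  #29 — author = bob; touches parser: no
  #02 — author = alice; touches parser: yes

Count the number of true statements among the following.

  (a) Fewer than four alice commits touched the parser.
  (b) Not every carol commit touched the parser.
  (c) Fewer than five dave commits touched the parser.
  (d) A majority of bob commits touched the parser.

4

(a) alice: |A| = 6, |A ∩ B| = 3; needs |A ∩ B| < 4 — true.
(b) carol: |A| = 8, |A ∩ B| = 7; needs A ⊄ B (|A ∖ B| ≥ 1) — true.
(c) dave: |A| = 8, |A ∩ B| = 4; needs |A ∩ B| < 5 — true.
(d) bob: |A| = 7, |A ∩ B| = 4; needs |A ∩ B| > |A ∖ B| — true.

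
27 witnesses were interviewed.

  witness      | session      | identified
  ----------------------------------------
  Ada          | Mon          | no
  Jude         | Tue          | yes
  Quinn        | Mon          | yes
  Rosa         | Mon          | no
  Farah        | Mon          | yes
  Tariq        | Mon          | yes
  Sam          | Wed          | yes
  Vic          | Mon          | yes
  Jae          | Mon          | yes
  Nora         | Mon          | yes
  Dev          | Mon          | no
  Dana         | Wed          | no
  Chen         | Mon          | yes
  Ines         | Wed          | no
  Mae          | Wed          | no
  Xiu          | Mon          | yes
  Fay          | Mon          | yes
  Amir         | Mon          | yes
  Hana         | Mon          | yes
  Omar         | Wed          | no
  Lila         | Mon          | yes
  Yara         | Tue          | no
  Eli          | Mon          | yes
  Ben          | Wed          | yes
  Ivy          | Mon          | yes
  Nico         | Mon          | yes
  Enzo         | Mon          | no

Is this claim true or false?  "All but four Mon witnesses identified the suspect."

True

Truth condition: |A ∖ B| = 4.
|A| = 19, |A ∩ B| = 15, |A ∖ B| = 4.
|A ∖ B| = 4, so the statement is true.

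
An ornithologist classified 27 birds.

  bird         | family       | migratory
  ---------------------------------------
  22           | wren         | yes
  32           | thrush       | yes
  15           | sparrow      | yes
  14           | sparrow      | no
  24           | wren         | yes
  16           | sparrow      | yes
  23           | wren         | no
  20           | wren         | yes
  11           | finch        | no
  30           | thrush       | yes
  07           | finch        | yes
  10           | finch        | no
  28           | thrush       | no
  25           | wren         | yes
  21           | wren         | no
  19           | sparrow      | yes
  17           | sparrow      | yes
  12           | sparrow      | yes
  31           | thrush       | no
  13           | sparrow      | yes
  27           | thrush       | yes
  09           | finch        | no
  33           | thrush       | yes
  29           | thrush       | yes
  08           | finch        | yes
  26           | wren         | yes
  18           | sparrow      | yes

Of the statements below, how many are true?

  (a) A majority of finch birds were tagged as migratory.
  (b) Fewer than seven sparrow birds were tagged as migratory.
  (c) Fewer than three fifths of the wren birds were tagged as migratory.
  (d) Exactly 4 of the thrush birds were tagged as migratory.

0

(a) finch: |A| = 5, |A ∩ B| = 2; needs |A ∩ B| > |A ∖ B| — false.
(b) sparrow: |A| = 8, |A ∩ B| = 7; needs |A ∩ B| < 7 — false.
(c) wren: |A| = 7, |A ∩ B| = 5; needs |A ∩ B| / |A| < 3/5 — false.
(d) thrush: |A| = 7, |A ∩ B| = 5; needs |A ∩ B| = 4 — false.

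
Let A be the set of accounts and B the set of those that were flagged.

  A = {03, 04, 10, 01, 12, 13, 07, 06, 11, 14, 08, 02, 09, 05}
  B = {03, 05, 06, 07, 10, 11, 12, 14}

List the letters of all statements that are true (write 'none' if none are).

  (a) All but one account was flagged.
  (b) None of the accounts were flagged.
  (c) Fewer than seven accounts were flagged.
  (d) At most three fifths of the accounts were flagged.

|A| = 14, |A ∩ B| = 8, |A ∖ B| = 6.
(a) |A ∖ B| = 1: fails.
(b) A ∩ B = ∅ (|A ∩ B| = 0): fails.
(c) |A ∩ B| < 7: fails.
(d) |A ∩ B| / |A| ≤ 3/5: holds.

(d)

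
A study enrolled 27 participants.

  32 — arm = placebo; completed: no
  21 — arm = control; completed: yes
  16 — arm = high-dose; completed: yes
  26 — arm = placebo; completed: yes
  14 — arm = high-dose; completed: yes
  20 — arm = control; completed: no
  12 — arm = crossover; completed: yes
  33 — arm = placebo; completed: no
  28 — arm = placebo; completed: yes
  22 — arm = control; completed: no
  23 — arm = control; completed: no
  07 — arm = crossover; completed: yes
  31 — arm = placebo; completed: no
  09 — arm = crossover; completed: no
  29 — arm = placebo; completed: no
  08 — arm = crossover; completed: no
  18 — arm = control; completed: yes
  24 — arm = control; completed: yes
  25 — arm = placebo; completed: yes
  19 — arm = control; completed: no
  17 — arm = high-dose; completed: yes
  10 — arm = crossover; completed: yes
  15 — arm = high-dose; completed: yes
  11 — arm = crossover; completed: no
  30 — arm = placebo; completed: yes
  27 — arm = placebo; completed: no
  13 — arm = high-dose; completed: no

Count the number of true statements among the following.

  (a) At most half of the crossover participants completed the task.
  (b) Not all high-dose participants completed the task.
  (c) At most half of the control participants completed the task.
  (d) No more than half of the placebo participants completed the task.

4

(a) crossover: |A| = 6, |A ∩ B| = 3; needs |A ∩ B| ≤ |A ∖ B| — true.
(b) high-dose: |A| = 5, |A ∩ B| = 4; needs A ⊄ B (|A ∖ B| ≥ 1) — true.
(c) control: |A| = 7, |A ∩ B| = 3; needs |A ∩ B| ≤ |A ∖ B| — true.
(d) placebo: |A| = 9, |A ∩ B| = 4; needs |A ∩ B| ≤ |A ∖ B| — true.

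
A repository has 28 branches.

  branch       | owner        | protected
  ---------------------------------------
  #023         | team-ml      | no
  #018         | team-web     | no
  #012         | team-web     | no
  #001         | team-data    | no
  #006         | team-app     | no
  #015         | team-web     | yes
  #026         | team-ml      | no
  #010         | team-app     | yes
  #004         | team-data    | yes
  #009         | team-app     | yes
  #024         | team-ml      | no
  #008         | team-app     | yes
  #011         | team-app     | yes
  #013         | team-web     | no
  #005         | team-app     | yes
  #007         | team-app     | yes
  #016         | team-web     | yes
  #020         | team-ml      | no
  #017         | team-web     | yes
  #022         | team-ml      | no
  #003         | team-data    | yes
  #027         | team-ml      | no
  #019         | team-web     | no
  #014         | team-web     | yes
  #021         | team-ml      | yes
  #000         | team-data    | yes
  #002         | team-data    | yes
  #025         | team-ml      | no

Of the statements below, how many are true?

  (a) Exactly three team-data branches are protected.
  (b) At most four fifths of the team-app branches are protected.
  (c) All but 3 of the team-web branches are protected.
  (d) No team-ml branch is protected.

(a) team-data: |A| = 5, |A ∩ B| = 4; needs |A ∩ B| = 3 — false.
(b) team-app: |A| = 7, |A ∩ B| = 6; needs |A ∩ B| / |A| ≤ 4/5 — false.
(c) team-web: |A| = 8, |A ∩ B| = 4; needs |A ∖ B| = 3 — false.
(d) team-ml: |A| = 8, |A ∩ B| = 1; needs A ∩ B = ∅ (|A ∩ B| = 0) — false.

0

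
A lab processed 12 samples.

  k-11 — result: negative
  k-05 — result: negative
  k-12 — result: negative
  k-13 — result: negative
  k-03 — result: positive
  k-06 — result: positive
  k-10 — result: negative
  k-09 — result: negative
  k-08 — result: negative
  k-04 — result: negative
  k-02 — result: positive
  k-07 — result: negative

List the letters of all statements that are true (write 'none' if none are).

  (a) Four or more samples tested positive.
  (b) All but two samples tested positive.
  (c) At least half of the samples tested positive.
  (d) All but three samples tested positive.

|A| = 12, |A ∩ B| = 3, |A ∖ B| = 9.
(a) |A ∩ B| ≥ 4: fails.
(b) |A ∖ B| = 2: fails.
(c) |A ∩ B| ≥ |A ∖ B|: fails.
(d) |A ∖ B| = 3: fails.

none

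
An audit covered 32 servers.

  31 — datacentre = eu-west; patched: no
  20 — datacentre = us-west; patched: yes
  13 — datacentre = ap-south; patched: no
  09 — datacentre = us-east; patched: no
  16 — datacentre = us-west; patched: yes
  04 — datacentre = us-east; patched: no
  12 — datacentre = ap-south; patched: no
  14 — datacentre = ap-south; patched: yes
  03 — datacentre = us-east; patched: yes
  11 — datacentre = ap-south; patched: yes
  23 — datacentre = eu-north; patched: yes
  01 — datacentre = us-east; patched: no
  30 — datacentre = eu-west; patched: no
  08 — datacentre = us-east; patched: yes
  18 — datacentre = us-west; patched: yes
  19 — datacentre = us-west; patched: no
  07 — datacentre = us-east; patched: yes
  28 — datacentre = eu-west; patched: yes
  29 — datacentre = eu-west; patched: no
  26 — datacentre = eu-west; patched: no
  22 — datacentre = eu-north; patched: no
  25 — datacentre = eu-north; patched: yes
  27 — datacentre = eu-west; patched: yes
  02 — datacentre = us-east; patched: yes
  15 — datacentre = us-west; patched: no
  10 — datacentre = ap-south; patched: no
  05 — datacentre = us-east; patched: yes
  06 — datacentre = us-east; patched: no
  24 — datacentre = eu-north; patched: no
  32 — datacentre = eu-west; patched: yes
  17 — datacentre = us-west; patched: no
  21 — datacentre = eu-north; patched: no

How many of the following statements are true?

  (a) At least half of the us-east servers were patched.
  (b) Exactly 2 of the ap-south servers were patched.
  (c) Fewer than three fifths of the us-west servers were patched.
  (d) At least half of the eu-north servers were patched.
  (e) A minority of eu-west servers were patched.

4

(a) us-east: |A| = 9, |A ∩ B| = 5; needs |A ∩ B| ≥ |A ∖ B| — true.
(b) ap-south: |A| = 5, |A ∩ B| = 2; needs |A ∩ B| = 2 — true.
(c) us-west: |A| = 6, |A ∩ B| = 3; needs |A ∩ B| / |A| < 3/5 — true.
(d) eu-north: |A| = 5, |A ∩ B| = 2; needs |A ∩ B| ≥ |A ∖ B| — false.
(e) eu-west: |A| = 7, |A ∩ B| = 3; needs |A ∩ B| < |A ∖ B| — true.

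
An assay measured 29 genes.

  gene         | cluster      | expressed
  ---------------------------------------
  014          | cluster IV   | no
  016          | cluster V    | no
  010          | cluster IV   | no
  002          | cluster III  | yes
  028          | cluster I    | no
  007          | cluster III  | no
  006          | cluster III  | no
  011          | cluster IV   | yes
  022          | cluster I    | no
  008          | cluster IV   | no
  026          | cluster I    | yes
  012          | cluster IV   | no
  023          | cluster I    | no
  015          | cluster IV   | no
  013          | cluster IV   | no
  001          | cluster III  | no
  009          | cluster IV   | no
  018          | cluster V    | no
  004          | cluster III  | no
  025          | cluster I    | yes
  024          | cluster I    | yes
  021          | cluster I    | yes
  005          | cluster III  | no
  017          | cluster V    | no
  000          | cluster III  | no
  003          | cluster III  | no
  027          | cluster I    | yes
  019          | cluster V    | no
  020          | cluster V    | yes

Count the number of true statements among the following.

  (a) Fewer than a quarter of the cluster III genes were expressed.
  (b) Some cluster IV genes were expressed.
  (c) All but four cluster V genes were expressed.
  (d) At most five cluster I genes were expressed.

(a) cluster III: |A| = 8, |A ∩ B| = 1; needs |A ∩ B| / |A| < 1/4 — true.
(b) cluster IV: |A| = 8, |A ∩ B| = 1; needs A ∩ B ≠ ∅ (|A ∩ B| ≥ 1) — true.
(c) cluster V: |A| = 5, |A ∩ B| = 1; needs |A ∖ B| = 4 — true.
(d) cluster I: |A| = 8, |A ∩ B| = 5; needs |A ∩ B| ≤ 5 — true.

4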